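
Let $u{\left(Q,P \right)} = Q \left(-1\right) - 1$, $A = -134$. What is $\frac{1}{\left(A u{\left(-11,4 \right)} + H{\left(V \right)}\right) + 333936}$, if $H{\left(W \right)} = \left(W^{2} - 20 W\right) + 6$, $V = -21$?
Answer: $\frac{1}{333463} \approx 2.9988 \cdot 10^{-6}$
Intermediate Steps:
$H{\left(W \right)} = 6 + W^{2} - 20 W$
$u{\left(Q,P \right)} = -1 - Q$ ($u{\left(Q,P \right)} = - Q - 1 = -1 - Q$)
$\frac{1}{\left(A u{\left(-11,4 \right)} + H{\left(V \right)}\right) + 333936} = \frac{1}{\left(- 134 \left(-1 - -11\right) + \left(6 + \left(-21\right)^{2} - -420\right)\right) + 333936} = \frac{1}{\left(- 134 \left(-1 + 11\right) + \left(6 + 441 + 420\right)\right) + 333936} = \frac{1}{\left(\left(-134\right) 10 + 867\right) + 333936} = \frac{1}{\left(-1340 + 867\right) + 333936} = \frac{1}{-473 + 333936} = \frac{1}{333463}$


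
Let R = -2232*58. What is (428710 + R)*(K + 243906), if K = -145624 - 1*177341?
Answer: -23658721986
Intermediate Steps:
R = -129456
K = -322965 (K = -145624 - 177341 = -322965)
(428710 + R)*(K + 243906) = (428710 - 129456)*(-322965 + 243906) = 299254*(-79059) = -23658721986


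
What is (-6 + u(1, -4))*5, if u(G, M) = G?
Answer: -25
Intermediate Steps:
(-6 + u(1, -4))*5 = (-6 + 1)*5 = -5*5 = -25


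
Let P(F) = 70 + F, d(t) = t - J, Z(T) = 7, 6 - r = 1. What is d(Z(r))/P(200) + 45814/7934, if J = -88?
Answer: 1312351/214218 ≈ 6.1262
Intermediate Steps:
r = 5 (r = 6 - 1*1 = 6 - 1 = 5)
d(t) = 88 + t (d(t) = t - 1*(-88) = t + 88 = 88 + t)
d(Z(r))/P(200) + 45814/7934 = (88 + 7)/(70 + 200) + 45814/7934 = 95/270 + 45814*(1/7934) = 95*(1/270) + 22907/3967 = 19/54 + 22907/3967 = 1312351/214218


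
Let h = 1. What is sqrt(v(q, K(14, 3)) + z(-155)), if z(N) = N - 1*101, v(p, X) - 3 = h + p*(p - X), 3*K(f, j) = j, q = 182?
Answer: sqrt(32690) ≈ 180.80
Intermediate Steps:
K(f, j) = j/3
v(p, X) = 4 + p*(p - X) (v(p, X) = 3 + (1 + p*(p - X)) = 4 + p*(p - X))
z(N) = -101 + N (z(N) = N - 101 = -101 + N)
sqrt(v(q, K(14, 3)) + z(-155)) = sqrt((4 + 182**2 - 1*(1/3)*3*182) + (-101 - 155)) = sqrt((4 + 33124 - 1*1*182) - 256) = sqrt((4 + 33124 - 182) - 256) = sqrt(32946 - 256) = sqrt(32690)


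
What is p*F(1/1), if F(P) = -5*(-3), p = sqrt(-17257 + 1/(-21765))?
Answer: I*sqrt(8174903659590)/1451 ≈ 1970.5*I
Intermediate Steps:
p = I*sqrt(8174903659590)/21765 (p = sqrt(-17257 - 1/21765) = sqrt(-375598606/21765) = I*sqrt(8174903659590)/21765 ≈ 131.37*I)
F(P) = 15
p*F(1/1) = (I*sqrt(8174903659590)/21765)*15 = I*sqrt(8174903659590)/1451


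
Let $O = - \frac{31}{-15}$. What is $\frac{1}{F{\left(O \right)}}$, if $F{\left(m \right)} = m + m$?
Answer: $\frac{15}{62} \approx 0.24194$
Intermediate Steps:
$O = \frac{31}{15}$ ($O = \left(-31\right) \left(- \frac{1}{15}\right) = \frac{31}{15} \approx 2.0667$)
$F{\left(m \right)} = 2 m$
$\frac{1}{F{\left(O \right)}} = \frac{1}{2 \cdot \frac{31}{15}} = \frac{1}{\frac{62}{15}} = \frac{15}{62}$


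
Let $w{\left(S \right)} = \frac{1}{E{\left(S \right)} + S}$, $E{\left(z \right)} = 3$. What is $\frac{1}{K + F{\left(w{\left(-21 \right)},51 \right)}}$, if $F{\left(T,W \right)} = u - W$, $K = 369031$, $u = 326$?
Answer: $\frac{1}{369306} \approx 2.7078 \cdot 10^{-6}$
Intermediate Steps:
$w{\left(S \right)} = \frac{1}{3 + S}$
$F{\left(T,W \right)} = 326 - W$
$\frac{1}{K + F{\left(w{\left(-21 \right)},51 \right)}} = \frac{1}{369031 + \left(326 - 51\right)} = \frac{1}{369031 + 275} = \frac{1}{369306}$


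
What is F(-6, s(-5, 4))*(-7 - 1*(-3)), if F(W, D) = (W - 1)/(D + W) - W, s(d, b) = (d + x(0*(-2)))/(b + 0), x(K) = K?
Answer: -808/29 ≈ -27.862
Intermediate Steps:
s(d, b) = d/b (s(d, b) = (d + 0*(-2))/(b + 0) = (d + 0)/b = d/b)
F(W, D) = -W + (-1 + W)/(D + W) (F(W, D) = (-1 + W)/(D + W) - W = -W + (-1 + W)/(D + W))
F(-6, s(-5, 4))*(-7 - 1*(-3)) = ((-1 - 6 - 1*(-6)² - 1*(-5/4)*(-6))/(-5/4 - 6))*(-7 - 1*(-3)) = ((-1 - 6 - 1*36 - 1*(-5*¼)*(-6))/(-5*¼ - 6))*(-7 + 3) = ((-1 - 6 - 36 - 1*(-5/4)*(-6))/(-5/4 - 6))*(-4) = ((-1 - 6 - 36 - 15/2)/(-29/4))*(-4) = -4/29*(-101/2)*(-4) = (202/29)*(-4) = -808/29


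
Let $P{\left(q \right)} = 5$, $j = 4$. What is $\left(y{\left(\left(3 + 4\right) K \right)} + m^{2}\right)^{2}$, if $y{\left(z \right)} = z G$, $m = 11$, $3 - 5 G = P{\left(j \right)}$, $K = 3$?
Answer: $\frac{316969}{25} \approx 12679.0$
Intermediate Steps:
$G = - \frac{2}{5}$ ($G = \frac{3}{5} - 1 = - \frac{2}{5} \approx -0.4$)
$y{\left(z \right)} = - \frac{2 z}{5}$ ($y{\left(z \right)} = z \left(- \frac{2}{5}\right) = - \frac{2 z}{5}$)
$\left(y{\left(\left(3 + 4\right) K \right)} + m^{2}\right)^{2} = \left(- \frac{2 \left(3 + 4\right) 3}{5} + 11^{2}\right)^{2} = \left(- \frac{2 \cdot 7 \cdot 3}{5} + 121\right)^{2} = \left(\left(- \frac{2}{5}\right) 21 + 121\right)^{2} = \left(- \frac{42}{5} + 121\right)^{2} = \left(\frac{563}{5}\right)^{2} = \frac{316969}{25}$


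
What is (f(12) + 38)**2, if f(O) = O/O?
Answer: 1521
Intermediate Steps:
f(O) = 1
(f(12) + 38)**2 = (1 + 38)**2 = 39**2 = 1521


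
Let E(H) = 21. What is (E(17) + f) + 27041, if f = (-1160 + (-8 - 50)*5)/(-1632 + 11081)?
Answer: 255707388/9449 ≈ 27062.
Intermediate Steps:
f = -1450/9449 (f = (-1160 - 58*5)/9449 = (-1160 - 290)*(1/9449) = -1450*1/9449 = -1450/9449 ≈ -0.15346)
(E(17) + f) + 27041 = (21 - 1450/9449) + 27041 = 196979/9449 + 27041 = 255707388/9449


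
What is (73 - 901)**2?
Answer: 685584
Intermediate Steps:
(73 - 901)**2 = (-828)**2 = 685584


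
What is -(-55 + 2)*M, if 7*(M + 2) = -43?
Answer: -3021/7 ≈ -431.57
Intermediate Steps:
M = -57/7 (M = -2 + (1/7)*(-43) = -2 - 43/7 = -57/7 ≈ -8.1429)
-(-55 + 2)*M = -(-55 + 2)*(-57)/7 = -(-53)*(-57)/7 = -1*3021/7 = -3021/7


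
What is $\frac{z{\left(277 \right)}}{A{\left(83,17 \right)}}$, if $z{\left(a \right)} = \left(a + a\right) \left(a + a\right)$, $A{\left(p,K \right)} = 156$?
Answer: $\frac{76729}{39} \approx 1967.4$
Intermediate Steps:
$z{\left(a \right)} = 4 a^{2}$ ($z{\left(a \right)} = 2 a 2 a = 4 a^{2}$)
$\frac{z{\left(277 \right)}}{A{\left(83,17 \right)}} = \frac{4 \cdot 277^{2}}{156} = 4 \cdot 76729 \cdot \frac{1}{156} = 306916 \cdot \frac{1}{156} = \frac{76729}{39}$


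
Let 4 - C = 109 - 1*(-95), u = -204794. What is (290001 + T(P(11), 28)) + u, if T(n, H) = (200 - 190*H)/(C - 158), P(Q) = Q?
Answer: 15254613/179 ≈ 85221.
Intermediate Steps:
C = -200 (C = 4 - (109 - 1*(-95)) = 4 - (109 + 95) = 4 - 1*204 = 4 - 204 = -200)
T(n, H) = -100/179 + 95*H/179 (T(n, H) = (200 - 190*H)/(-200 - 158) = (200 - 190*H)/(-358) = (200 - 190*H)*(-1/358) = -100/179 + 95*H/179)
(290001 + T(P(11), 28)) + u = (290001 + (-100/179 + (95/179)*28)) - 204794 = (290001 + (-100/179 + 2660/179)) - 204794 = (290001 + 2560/179) - 204794 = 51912739/179 - 204794 = 15254613/179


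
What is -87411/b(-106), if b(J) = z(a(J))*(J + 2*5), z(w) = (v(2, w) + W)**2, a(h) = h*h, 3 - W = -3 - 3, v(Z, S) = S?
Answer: 29137/4046400800 ≈ 7.2007e-6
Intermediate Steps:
W = 9 (W = 3 - (-3 - 3) = 3 - 1*(-6) = 3 + 6 = 9)
a(h) = h**2
z(w) = (9 + w)**2 (z(w) = (w + 9)**2 = (9 + w)**2)
b(J) = (9 + J**2)**2*(10 + J) (b(J) = (9 + J**2)**2*(J + 2*5) = (9 + J**2)**2*(J + 10) = (9 + J**2)**2*(10 + J))
-87411/b(-106) = -87411*1/((9 + (-106)**2)**2*(10 - 106)) = -87411*(-1/(96*(9 + 11236)**2)) = -87411/(11245**2*(-96)) = -87411/(126450025*(-96)) = -87411/(-12139202400) = -87411*(-1/12139202400) = 29137/4046400800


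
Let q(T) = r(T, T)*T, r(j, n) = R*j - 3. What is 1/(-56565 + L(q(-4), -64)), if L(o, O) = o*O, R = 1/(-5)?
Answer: -5/285641 ≈ -1.7504e-5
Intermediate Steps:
R = -⅕ (R = 1*(-⅕) = -⅕ ≈ -0.20000)
r(j, n) = -3 - j/5 (r(j, n) = -j/5 - 3 = -3 - j/5)
q(T) = T*(-3 - T/5) (q(T) = (-3 - T/5)*T = T*(-3 - T/5))
L(o, O) = O*o
1/(-56565 + L(q(-4), -64)) = 1/(-56565 - (-64)*(-4)*(15 - 4)/5) = 1/(-56565 - (-64)*(-4)*11/5) = 1/(-56565 - 64*44/5) = 1/(-56565 - 2816/5) = 1/(-285641/5) = -5/285641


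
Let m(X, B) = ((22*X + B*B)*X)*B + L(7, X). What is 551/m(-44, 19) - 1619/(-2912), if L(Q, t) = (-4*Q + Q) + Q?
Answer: 411573317/738829728 ≈ 0.55706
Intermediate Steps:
L(Q, t) = -2*Q (L(Q, t) = -3*Q + Q = -2*Q)
m(X, B) = -14 + B*X*(B² + 22*X) (m(X, B) = ((22*X + B*B)*X)*B - 2*7 = ((22*X + B²)*X)*B - 14 = ((B² + 22*X)*X)*B - 14 = (X*(B² + 22*X))*B - 14 = B*X*(B² + 22*X) - 14 = -14 + B*X*(B² + 22*X))
551/m(-44, 19) - 1619/(-2912) = 551/(-14 - 44*19³ + 22*19*(-44)²) - 1619/(-2912) = 551/(-14 - 44*6859 + 22*19*1936) - 1619*(-1/2912) = 551/(-14 - 301796 + 809248) + 1619/2912 = 551/507438 + 1619/2912 = 411573317/738829728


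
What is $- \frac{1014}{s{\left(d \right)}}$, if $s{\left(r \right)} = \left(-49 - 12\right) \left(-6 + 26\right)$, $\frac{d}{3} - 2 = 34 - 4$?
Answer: $\frac{507}{610} \approx 0.83115$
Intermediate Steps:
$d = 96$ ($d = 6 + 3 \left(34 - 4\right) = 6 + 3 \cdot 30 = 6 + 90 = 96$)
$s{\left(r \right)} = -1220$ ($s{\left(r \right)} = \left(-61\right) 20 = -1220$)
$- \frac{1014}{s{\left(d \right)}} = - \frac{1014}{-1220} = \left(-1014\right) \left(- \frac{1}{1220}\right) = \frac{507}{610}$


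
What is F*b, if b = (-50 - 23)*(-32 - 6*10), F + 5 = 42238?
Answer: 283636828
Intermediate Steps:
F = 42233 (F = -5 + 42238 = 42233)
b = 6716 (b = -73*(-32 - 60) = -73*(-92) = 6716)
F*b = 42233*6716 = 283636828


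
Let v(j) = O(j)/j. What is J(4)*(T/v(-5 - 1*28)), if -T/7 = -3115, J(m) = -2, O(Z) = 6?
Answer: 239855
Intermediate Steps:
T = 21805 (T = -7*(-3115) = 21805)
v(j) = 6/j
J(4)*(T/v(-5 - 1*28)) = -43610/(6/(-5 - 1*28)) = -43610/(6/(-5 - 28)) = -43610/(6/(-33)) = -43610/(6*(-1/33)) = -43610/(-2/11) = -43610*(-11)/2 = -2*(-239855/2) = 239855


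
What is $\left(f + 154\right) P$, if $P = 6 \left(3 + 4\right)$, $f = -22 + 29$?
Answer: $6762$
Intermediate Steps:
$f = 7$
$P = 42$ ($P = 6 \cdot 7 = 42$)
$\left(f + 154\right) P = \left(7 + 154\right) 42 = 161 \cdot 42 = 6762$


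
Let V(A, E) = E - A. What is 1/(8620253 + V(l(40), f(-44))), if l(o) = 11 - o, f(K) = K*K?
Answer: 1/8622218 ≈ 1.1598e-7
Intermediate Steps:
f(K) = K²
1/(8620253 + V(l(40), f(-44))) = 1/(8620253 + ((-44)² - (11 - 1*40))) = 1/(8620253 + (1936 - (11 - 40))) = 1/(8620253 + (1936 - 1*(-29))) = 1/(8620253 + (1936 + 29)) = 1/(8620253 + 1965) = 1/8622218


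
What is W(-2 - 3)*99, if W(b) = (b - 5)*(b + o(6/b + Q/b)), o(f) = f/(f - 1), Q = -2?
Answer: 4510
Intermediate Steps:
o(f) = f/(-1 + f)
W(b) = (-5 + b)*(b + 4/(b*(-1 + 4/b))) (W(b) = (b - 5)*(b + (6/b - 2/b)/(-1 + (6/b - 2/b))) = (-5 + b)*(b + (4/b)/(-1 + 4/b)) = (-5 + b)*(b + 4/(b*(-1 + 4/b))))
W(-2 - 3)*99 = ((20 - 4*(-2 - 3) + (-2 - 3)*(-5 + (-2 - 3))*(-4 + (-2 - 3)))/(-4 + (-2 - 3)))*99 = ((20 - 4*(-5) - 5*(-5 - 5)*(-4 - 5))/(-4 - 5))*99 = ((20 + 20 - 5*(-10)*(-9))/(-9))*99 = -(20 + 20 - 450)/9*99 = -⅑*(-410)*99 = (410/9)*99 = 4510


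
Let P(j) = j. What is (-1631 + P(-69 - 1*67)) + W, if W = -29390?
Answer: -31157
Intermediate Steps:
(-1631 + P(-69 - 1*67)) + W = (-1631 + (-69 - 1*67)) - 29390 = (-1631 + (-69 - 67)) - 29390 = (-1631 - 136) - 29390 = -1767 - 29390 = -31157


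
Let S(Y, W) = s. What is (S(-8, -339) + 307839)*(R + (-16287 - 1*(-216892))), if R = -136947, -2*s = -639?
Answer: 19616753793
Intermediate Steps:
s = 639/2 (s = -½*(-639) = 639/2 ≈ 319.50)
S(Y, W) = 639/2
(S(-8, -339) + 307839)*(R + (-16287 - 1*(-216892))) = (639/2 + 307839)*(-136947 + (-16287 - 1*(-216892))) = 616317*(-136947 + (-16287 + 216892))/2 = 616317*(-136947 + 200605)/2 = (616317/2)*63658 = 19616753793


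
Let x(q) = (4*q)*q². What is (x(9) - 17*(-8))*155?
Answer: 473060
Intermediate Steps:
x(q) = 4*q³
(x(9) - 17*(-8))*155 = (4*9³ - 17*(-8))*155 = (4*729 + 136)*155 = (2916 + 136)*155 = 3052*155 = 473060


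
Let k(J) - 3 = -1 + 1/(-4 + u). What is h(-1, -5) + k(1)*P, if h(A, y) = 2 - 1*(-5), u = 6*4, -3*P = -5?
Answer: 125/12 ≈ 10.417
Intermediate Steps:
P = 5/3 (P = -⅓*(-5) = 5/3 ≈ 1.6667)
u = 24
k(J) = 41/20 (k(J) = 3 + (-1 + 1/(-4 + 24)) = 3 + (-1 + 1/20) = 3 - 19/20 = 41/20)
h(A, y) = 7 (h(A, y) = 2 + 5 = 7)
h(-1, -5) + k(1)*P = 7 + (41/20)*(5/3) = 7 + 41/12 = 125/12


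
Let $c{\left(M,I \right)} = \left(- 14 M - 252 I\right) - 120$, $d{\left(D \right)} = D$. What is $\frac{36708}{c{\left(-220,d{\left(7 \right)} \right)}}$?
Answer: $\frac{399}{13} \approx 30.692$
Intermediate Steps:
$c{\left(M,I \right)} = -120 - 252 I - 14 M$ ($c{\left(M,I \right)} = \left(- 252 I - 14 M\right) - 120 = -120 - 252 I - 14 M$)
$\frac{36708}{c{\left(-220,d{\left(7 \right)} \right)}} = \frac{36708}{-120 - 1764 - -3080} = \frac{36708}{-120 - 1764 + 3080} = \frac{36708}{1196} = 36708 \cdot \frac{1}{1196} = \frac{399}{13}$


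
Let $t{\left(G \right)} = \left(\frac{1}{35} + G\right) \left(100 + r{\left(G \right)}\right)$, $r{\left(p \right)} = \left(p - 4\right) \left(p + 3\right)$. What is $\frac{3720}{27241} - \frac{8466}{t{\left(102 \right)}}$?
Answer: $\frac{12995022609}{101071437829} \approx 0.12857$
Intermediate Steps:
$r{\left(p \right)} = \left(-4 + p\right) \left(3 + p\right)$
$t{\left(G \right)} = \left(\frac{1}{35} + G\right) \left(88 + G^{2} - G\right)$ ($t{\left(G \right)} = \left(\frac{1}{35} + G\right) \left(100 - \left(12 + G - G^{2}\right)\right) = \left(\frac{1}{35} + G\right) \left(88 + G^{2} - G\right)$)
$\frac{3720}{27241} - \frac{8466}{t{\left(102 \right)}} = \frac{3720}{27241} - \frac{8466}{\frac{88}{35} + 102^{3} - \frac{34 \cdot 102^{2}}{35} + \frac{3079}{35} \cdot 102} = 3720 \cdot \frac{1}{27241} - \frac{8466}{\frac{88}{35} + 1061208 - \frac{353736}{35} + \frac{314058}{35}} = \frac{3720}{27241} - \frac{8466}{\frac{88}{35} + 1061208 - \frac{353736}{35} + \frac{314058}{35}} = \frac{3720}{27241} - \frac{8466}{\frac{7420538}{7}} = \frac{3720}{27241} - \frac{29631}{3710269} = \frac{12995022609}{101071437829}$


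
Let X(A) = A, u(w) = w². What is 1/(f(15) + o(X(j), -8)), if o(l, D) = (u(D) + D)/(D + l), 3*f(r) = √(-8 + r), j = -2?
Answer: -180/983 - 75*√7/6881 ≈ -0.21195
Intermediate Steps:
f(r) = √(-8 + r)/3
o(l, D) = (D + D²)/(D + l) (o(l, D) = (D² + D)/(D + l) = (D + D²)/(D + l))
1/(f(15) + o(X(j), -8)) = 1/(√(-8 + 15)/3 - 8*(1 - 8)/(-8 - 2)) = 1/(√7/3 - 8*(-7)/(-10)) = 1/(√7/3 - 8*(-⅒)*(-7)) = 1/(√7/3 - 28/5) = 1/(-28/5 + √7/3)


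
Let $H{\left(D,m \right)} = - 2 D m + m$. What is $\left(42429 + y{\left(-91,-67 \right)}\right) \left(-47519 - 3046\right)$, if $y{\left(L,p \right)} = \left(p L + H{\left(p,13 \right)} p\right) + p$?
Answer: $3495356190$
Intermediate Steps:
$H{\left(D,m \right)} = m - 2 D m$ ($H{\left(D,m \right)} = - 2 D m + m = m - 2 D m$)
$y{\left(L,p \right)} = p + L p + p \left(13 - 26 p\right)$ ($y{\left(L,p \right)} = \left(p L + 13 \left(1 - 2 p\right) p\right) + p = \left(L p + \left(13 - 26 p\right) p\right) + p = \left(L p + p \left(13 - 26 p\right)\right) + p = p + L p + p \left(13 - 26 p\right)$)
$\left(42429 + y{\left(-91,-67 \right)}\right) \left(-47519 - 3046\right) = \left(42429 - 67 \left(14 - 91 - -1742\right)\right) \left(-47519 - 3046\right) = \left(42429 - 67 \left(14 - 91 + 1742\right)\right) \left(-50565\right) = \left(42429 - 111555\right) \left(-50565\right) = \left(-69126\right) \left(-50565\right) = 3495356190$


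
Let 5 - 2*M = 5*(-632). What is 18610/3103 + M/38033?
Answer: 1425409255/236032798 ≈ 6.0390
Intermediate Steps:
M = 3165/2 (M = 5/2 - 5*(-632)/2 = 5/2 - ½*(-3160) = 5/2 + 1580 = 3165/2 ≈ 1582.5)
18610/3103 + M/38033 = 18610/3103 + (3165/2)/38033 = 18610*(1/3103) + (3165/2)*(1/38033) = 18610/3103 + 3165/76066 = 1425409255/236032798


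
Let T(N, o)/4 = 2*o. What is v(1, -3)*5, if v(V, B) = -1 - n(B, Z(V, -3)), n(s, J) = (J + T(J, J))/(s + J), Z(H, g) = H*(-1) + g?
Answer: -215/7 ≈ -30.714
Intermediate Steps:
Z(H, g) = g - H (Z(H, g) = -H + g = g - H)
T(N, o) = 8*o (T(N, o) = 4*(2*o) = 8*o)
n(s, J) = 9*J/(J + s) (n(s, J) = (J + 8*J)/(s + J) = (9*J)/(J + s) = 9*J/(J + s))
v(V, B) = -1 - 9*(-3 - V)/(-3 + B - V) (v(V, B) = -1 - 9*(-3 - V)/((-3 - V) + B) = -1 - 9*(-3 - V)/(-3 + B - V))
v(1, -3)*5 = ((-30 - 3 - 10*1)/(3 + 1 - 1*(-3)))*5 = ((-30 - 3 - 10)/(3 + 1 + 3))*5 = (-43/7)*5 = ((1/7)*(-43))*5 = -43/7*5 = -215/7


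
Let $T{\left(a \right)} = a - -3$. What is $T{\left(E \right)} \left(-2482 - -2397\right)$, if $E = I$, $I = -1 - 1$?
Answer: $-85$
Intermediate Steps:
$I = -2$
$E = -2$
$T{\left(a \right)} = 3 + a$ ($T{\left(a \right)} = a + 3 = 3 + a$)
$T{\left(E \right)} \left(-2482 - -2397\right) = \left(3 - 2\right) \left(-2482 - -2397\right) = 1 \left(-2482 + 2397\right) = 1 \left(-85\right) = -85$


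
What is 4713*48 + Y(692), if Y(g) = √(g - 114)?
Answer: 226224 + 17*√2 ≈ 2.2625e+5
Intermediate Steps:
Y(g) = √(-114 + g)
4713*48 + Y(692) = 4713*48 + √(-114 + 692) = 226224 + √578 = 226224 + 17*√2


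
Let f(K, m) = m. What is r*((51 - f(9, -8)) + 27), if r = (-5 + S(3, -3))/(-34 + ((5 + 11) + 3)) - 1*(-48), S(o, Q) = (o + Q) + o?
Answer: 62092/15 ≈ 4139.5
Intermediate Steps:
S(o, Q) = Q + 2*o (S(o, Q) = (Q + o) + o = Q + 2*o)
r = 722/15 (r = (-5 + (-3 + 2*3))/(-34 + ((5 + 11) + 3)) - 1*(-48) = (-5 + (-3 + 6))/(-34 + (16 + 3)) + 48 = (-5 + 3)/(-34 + 19) + 48 = -2/(-15) + 48 = -2*(-1/15) + 48 = 2/15 + 48 = 722/15 ≈ 48.133)
r*((51 - f(9, -8)) + 27) = 722*((51 - 1*(-8)) + 27)/15 = 722*((51 + 8) + 27)/15 = 722*(59 + 27)/15 = (722/15)*86 = 62092/15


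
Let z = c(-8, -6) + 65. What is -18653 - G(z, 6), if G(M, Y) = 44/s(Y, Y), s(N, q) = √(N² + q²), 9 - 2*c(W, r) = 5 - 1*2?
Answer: -18653 - 11*√2/3 ≈ -18658.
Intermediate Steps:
c(W, r) = 3 (c(W, r) = 9/2 - (5 - 1*2)/2 = 9/2 - (5 - 2)/2 = 9/2 - ½*3 = 9/2 - 3/2 = 3)
z = 68 (z = 3 + 65 = 68)
G(M, Y) = 22*√2/√(Y²) (G(M, Y) = 44/(√(Y² + Y²)) = 44/(√(2*Y²)) = 44/((√2*√(Y²))) = 44*(√2/(2*√(Y²))) = 22*√2/√(Y²))
-18653 - G(z, 6) = -18653 - 22*√2/√(6²) = -18653 - 22*√2/√36 = -18653 - 22*√2/6 = -18653 - 11*√2/3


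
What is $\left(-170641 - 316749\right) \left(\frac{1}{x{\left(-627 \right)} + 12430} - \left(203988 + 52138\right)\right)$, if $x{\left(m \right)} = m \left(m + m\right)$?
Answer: $\frac{49851409843008465}{399344} \approx 1.2483 \cdot 10^{11}$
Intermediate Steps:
$x{\left(m \right)} = 2 m^{2}$ ($x{\left(m \right)} = m 2 m = 2 m^{2}$)
$\left(-170641 - 316749\right) \left(\frac{1}{x{\left(-627 \right)} + 12430} - \left(203988 + 52138\right)\right) = \left(-170641 - 316749\right) \left(\frac{1}{2 \left(-627\right)^{2} + 12430} - \left(203988 + 52138\right)\right) = - 487390 \left(\frac{1}{2 \cdot 393129 + 12430} - 256126\right) = - 487390 \left(\frac{1}{786258 + 12430} - 256126\right) = - 487390 \left(\frac{1}{798688} - 256126\right) = \left(-487390\right) \left(- \frac{204564762687}{798688}\right) = \frac{49851409843008465}{399344}$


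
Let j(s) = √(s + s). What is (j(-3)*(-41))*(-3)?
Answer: 123*I*√6 ≈ 301.29*I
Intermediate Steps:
j(s) = √2*√s (j(s) = √(2*s) = √2*√s)
(j(-3)*(-41))*(-3) = ((√2*√(-3))*(-41))*(-3) = ((√2*(I*√3))*(-41))*(-3) = ((I*√6)*(-41))*(-3) = -41*I*√6*(-3) = 123*I*√6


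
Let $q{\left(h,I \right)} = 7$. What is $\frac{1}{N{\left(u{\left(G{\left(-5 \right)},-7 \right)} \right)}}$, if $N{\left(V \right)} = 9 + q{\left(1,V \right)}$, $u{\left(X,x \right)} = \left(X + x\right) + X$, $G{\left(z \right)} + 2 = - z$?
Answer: $\frac{1}{16} \approx 0.0625$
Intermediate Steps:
$G{\left(z \right)} = -2 - z$
$u{\left(X,x \right)} = x + 2 X$
$N{\left(V \right)} = 16$ ($N{\left(V \right)} = 9 + 7 = 16$)
$\frac{1}{N{\left(u{\left(G{\left(-5 \right)},-7 \right)} \right)}} = \frac{1}{16}$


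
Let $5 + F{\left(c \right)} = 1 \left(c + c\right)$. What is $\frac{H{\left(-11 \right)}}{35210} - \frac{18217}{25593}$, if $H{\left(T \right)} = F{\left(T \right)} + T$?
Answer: $- \frac{321196552}{450564765} \approx -0.71288$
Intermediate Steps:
$F{\left(c \right)} = -5 + 2 c$ ($F{\left(c \right)} = -5 + 1 \left(c + c\right) = -5 + 1 \cdot 2 c = -5 + 2 c$)
$H{\left(T \right)} = -5 + 3 T$ ($H{\left(T \right)} = \left(-5 + 2 T\right) + T = -5 + 3 T$)
$\frac{H{\left(-11 \right)}}{35210} - \frac{18217}{25593} = \frac{-5 + 3 \left(-11\right)}{35210} - \frac{18217}{25593} = \left(-5 - 33\right) \frac{1}{35210} - \frac{18217}{25593} = \left(-38\right) \frac{1}{35210} - \frac{18217}{25593} = - \frac{19}{17605} - \frac{18217}{25593} = - \frac{321196552}{450564765}$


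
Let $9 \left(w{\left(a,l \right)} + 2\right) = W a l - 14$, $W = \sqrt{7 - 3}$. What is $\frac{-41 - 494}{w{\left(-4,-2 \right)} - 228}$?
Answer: $\frac{4815}{2068} \approx 2.3283$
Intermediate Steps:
$W = 2$ ($W = \sqrt{4} = 2$)
$w{\left(a,l \right)} = - \frac{32}{9} + \frac{2 a l}{9}$ ($w{\left(a,l \right)} = -2 + \frac{2 a l - 14}{9} = -2 + \frac{-14 + 2 a l}{9} = -2 + \left(- \frac{14}{9} + \frac{2 a l}{9}\right) = - \frac{32}{9} + \frac{2 a l}{9}$)
$\frac{-41 - 494}{w{\left(-4,-2 \right)} - 228} = \frac{-41 - 494}{\left(- \frac{32}{9} + \frac{2}{9} \left(-4\right) \left(-2\right)\right) - 228} = - \frac{535}{\left(- \frac{32}{9} + \frac{16}{9}\right) - 228} = - \frac{535}{- \frac{16}{9} - 228} = - \frac{535}{- \frac{2068}{9}} = \left(-535\right) \left(- \frac{9}{2068}\right) = \frac{4815}{2068}$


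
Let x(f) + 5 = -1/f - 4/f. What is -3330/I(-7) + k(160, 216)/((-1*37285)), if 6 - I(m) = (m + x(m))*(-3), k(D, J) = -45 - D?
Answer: 11588711/96941 ≈ 119.54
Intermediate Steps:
x(f) = -5 - 5/f (x(f) = -5 + (-1/f - 4/f) = -5 - 5/f)
I(m) = -9 - 15/m + 3*m (I(m) = 6 - (m + (-5 - 5/m))*(-3) = 6 - (-5 + m - 5/m)*(-3) = 6 - (15 - 3*m + 15/m) = 6 + (-15 - 15/m + 3*m) = -9 - 15/m + 3*m)
-3330/I(-7) + k(160, 216)/((-1*37285)) = -3330/(-9 - 15/(-7) + 3*(-7)) + (-45 - 1*160)/((-1*37285)) = -3330/(-9 - 15*(-1/7) - 21) + (-45 - 160)/(-37285) = -3330/(-9 + 15/7 - 21) - 205*(-1/37285) = -3330/(-195/7) + 41/7457 = -3330*(-7/195) + 41/7457 = 1554/13 + 41/7457 = 11588711/96941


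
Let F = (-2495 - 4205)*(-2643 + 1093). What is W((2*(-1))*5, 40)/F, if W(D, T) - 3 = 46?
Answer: 49/10385000 ≈ 4.7183e-6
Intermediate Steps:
W(D, T) = 49 (W(D, T) = 3 + 46 = 49)
F = 10385000 (F = -6700*(-1550) = 10385000)
W((2*(-1))*5, 40)/F = 49/10385000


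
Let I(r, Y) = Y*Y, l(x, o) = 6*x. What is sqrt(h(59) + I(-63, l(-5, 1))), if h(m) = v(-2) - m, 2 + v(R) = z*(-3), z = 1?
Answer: 2*sqrt(209) ≈ 28.914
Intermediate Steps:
I(r, Y) = Y**2
v(R) = -5 (v(R) = -2 + 1*(-3) = -2 - 3 = -5)
h(m) = -5 - m
sqrt(h(59) + I(-63, l(-5, 1))) = sqrt((-5 - 1*59) + (6*(-5))**2) = sqrt((-5 - 59) + (-30)**2) = sqrt(-64 + 900) = sqrt(836) = 2*sqrt(209)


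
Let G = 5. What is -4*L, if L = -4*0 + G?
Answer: -20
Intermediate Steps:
L = 5 (L = -4*0 + 5 = 0 + 5 = 5)
-4*L = -4*5 = -20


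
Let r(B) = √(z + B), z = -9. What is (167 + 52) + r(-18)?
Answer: 219 + 3*I*√3 ≈ 219.0 + 5.1962*I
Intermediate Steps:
r(B) = √(-9 + B)
(167 + 52) + r(-18) = (167 + 52) + √(-9 - 18) = 219 + √(-27) = 219 + 3*I*√3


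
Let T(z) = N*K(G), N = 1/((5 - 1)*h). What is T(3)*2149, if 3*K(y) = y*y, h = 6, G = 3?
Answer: 2149/8 ≈ 268.63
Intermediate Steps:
K(y) = y**2/3 (K(y) = (y*y)/3 = y**2/3)
N = 1/24 (N = 1/((5 - 1)*6) = (1/6)/4 = (1/4)*(1/6) = 1/24 ≈ 0.041667)
T(z) = 1/8 (T(z) = ((1/3)*3**2)/24 = ((1/3)*9)/24 = (1/24)*3 = 1/8)
T(3)*2149 = (1/8)*2149 = 2149/8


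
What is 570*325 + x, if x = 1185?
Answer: 186435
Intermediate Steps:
570*325 + x = 570*325 + 1185 = 185250 + 1185 = 186435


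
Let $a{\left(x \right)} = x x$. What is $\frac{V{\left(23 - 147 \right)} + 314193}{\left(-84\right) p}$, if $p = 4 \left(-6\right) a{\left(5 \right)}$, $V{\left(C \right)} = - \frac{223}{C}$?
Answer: $\frac{7792031}{1249920} \approx 6.234$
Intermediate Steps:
$a{\left(x \right)} = x^{2}$
$p = -600$ ($p = 4 \left(-6\right) 5^{2} = \left(-24\right) 25 = -600$)
$\frac{V{\left(23 - 147 \right)} + 314193}{\left(-84\right) p} = \frac{- \frac{223}{23 - 147} + 314193}{\left(-84\right) \left(-600\right)} = \frac{- \frac{223}{23 - 147} + 314193}{50400} = \left(- \frac{223}{-124} + 314193\right) \frac{1}{50400} = \left(\left(-223\right) \left(- \frac{1}{124}\right) + 314193\right) \frac{1}{50400} = \left(\frac{223}{124} + 314193\right) \frac{1}{50400} = \frac{38960155}{124} \cdot \frac{1}{50400} = \frac{7792031}{1249920}$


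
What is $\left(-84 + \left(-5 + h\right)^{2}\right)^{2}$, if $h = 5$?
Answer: $7056$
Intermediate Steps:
$\left(-84 + \left(-5 + h\right)^{2}\right)^{2} = \left(-84 + \left(-5 + 5\right)^{2}\right)^{2} = \left(-84 + 0^{2}\right)^{2} = \left(-84 + 0\right)^{2} = \left(-84\right)^{2} = 7056$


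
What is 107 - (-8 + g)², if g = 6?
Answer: 103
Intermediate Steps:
107 - (-8 + g)² = 107 - (-8 + 6)² = 107 - 1*(-2)² = 107 - 1*4 = 107 - 4 = 103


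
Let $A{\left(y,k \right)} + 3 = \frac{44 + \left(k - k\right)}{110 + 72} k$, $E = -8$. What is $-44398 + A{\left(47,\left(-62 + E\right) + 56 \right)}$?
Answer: $- \frac{577257}{13} \approx -44404.0$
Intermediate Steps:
$A{\left(y,k \right)} = -3 + \frac{22 k}{91}$ ($A{\left(y,k \right)} = -3 + \frac{44 + \left(k - k\right)}{110 + 72} k = -3 + \frac{44 + 0}{182} k = -3 + 44 \cdot \frac{1}{182} k = -3 + \frac{22 k}{91}$)
$-44398 + A{\left(47,\left(-62 + E\right) + 56 \right)} = -44398 + \left(-3 + \frac{22 \left(\left(-62 - 8\right) + 56\right)}{91}\right) = -44398 + \left(-3 + \frac{22 \left(-70 + 56\right)}{91}\right) = -44398 + \left(-3 + \frac{22}{91} \left(-14\right)\right) = -44398 - \frac{83}{13} = - \frac{577257}{13}$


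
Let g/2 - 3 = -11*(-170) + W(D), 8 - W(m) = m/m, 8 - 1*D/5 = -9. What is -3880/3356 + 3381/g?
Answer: -810541/3154640 ≈ -0.25694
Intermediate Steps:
D = 85 (D = 40 - 5*(-9) = 40 + 45 = 85)
W(m) = 7 (W(m) = 8 - m/m = 8 - 1*1 = 8 - 1 = 7)
g = 3760 (g = 6 + 2*(-11*(-170) + 7) = 6 + 2*(1870 + 7) = 6 + 2*1877 = 6 + 3754 = 3760)
-3880/3356 + 3381/g = -3880/3356 + 3381/3760 = -3880*1/3356 + 3381*(1/3760) = -970/839 + 3381/3760 = -810541/3154640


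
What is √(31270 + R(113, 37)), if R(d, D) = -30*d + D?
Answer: √27917 ≈ 167.08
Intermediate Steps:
R(d, D) = D - 30*d
√(31270 + R(113, 37)) = √(31270 + (37 - 30*113)) = √(31270 + (37 - 3390)) = √(31270 - 3353) = √27917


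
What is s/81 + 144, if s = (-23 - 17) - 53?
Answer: 3857/27 ≈ 142.85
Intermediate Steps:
s = -93 (s = -40 - 53 = -93)
s/81 + 144 = -93/81 + 144 = -93*1/81 + 144 = -31/27 + 144 = 3857/27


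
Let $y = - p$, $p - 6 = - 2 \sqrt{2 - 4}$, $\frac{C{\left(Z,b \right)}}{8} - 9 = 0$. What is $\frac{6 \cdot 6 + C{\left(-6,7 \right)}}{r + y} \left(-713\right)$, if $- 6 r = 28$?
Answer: $\frac{924048}{137} + \frac{173259 i \sqrt{2}}{137} \approx 6744.9 + 1788.5 i$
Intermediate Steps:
$C{\left(Z,b \right)} = 72$ ($C{\left(Z,b \right)} = 72 + 8 \cdot 0 = 72 + 0 = 72$)
$r = - \frac{14}{3}$ ($r = \left(- \frac{1}{6}\right) 28 = - \frac{14}{3} \approx -4.6667$)
$p = 6 - 2 i \sqrt{2}$ ($p = 6 - 2 \sqrt{2 - 4} = 6 - 2 \sqrt{-2} = 6 - 2 i \sqrt{2} \approx 6.0 - 2.8284 i$)
$y = -6 + 2 i \sqrt{2}$ ($y = - (6 - 2 i \sqrt{2}) = -6 + 2 i \sqrt{2} \approx -6.0 + 2.8284 i$)
$\frac{6 \cdot 6 + C{\left(-6,7 \right)}}{r + y} \left(-713\right) = \frac{6 \cdot 6 + 72}{- \frac{14}{3} - \left(6 - 2 i \sqrt{2}\right)} \left(-713\right) = \frac{36 + 72}{- \frac{32}{3} + 2 i \sqrt{2}} \left(-713\right) = \frac{108}{- \frac{32}{3} + 2 i \sqrt{2}} \left(-713\right) = - \frac{77004}{- \frac{32}{3} + 2 i \sqrt{2}}$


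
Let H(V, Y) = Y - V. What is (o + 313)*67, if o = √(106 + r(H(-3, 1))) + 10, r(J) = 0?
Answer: 21641 + 67*√106 ≈ 22331.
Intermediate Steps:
o = 10 + √106 (o = √(106 + 0) + 10 = √106 + 10 = 10 + √106 ≈ 20.296)
(o + 313)*67 = ((10 + √106) + 313)*67 = (323 + √106)*67 = 21641 + 67*√106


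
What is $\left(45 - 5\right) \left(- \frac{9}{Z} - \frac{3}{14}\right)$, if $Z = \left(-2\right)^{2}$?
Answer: $- \frac{690}{7} \approx -98.571$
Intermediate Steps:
$Z = 4$
$\left(45 - 5\right) \left(- \frac{9}{Z} - \frac{3}{14}\right) = \left(45 - 5\right) \left(- \frac{9}{4} - \frac{3}{14}\right) = 40 \left(- \frac{69}{28}\right) = - \frac{690}{7}$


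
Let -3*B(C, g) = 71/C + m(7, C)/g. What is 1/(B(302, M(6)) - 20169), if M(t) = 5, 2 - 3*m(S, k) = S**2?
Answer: -13590/274083581 ≈ -4.9583e-5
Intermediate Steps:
m(S, k) = 2/3 - S**2/3
B(C, g) = -71/(3*C) + 47/(9*g) (B(C, g) = -(71/C + (2/3 - 1/3*7**2)/g)/3 = -(71/C + (2/3 - 1/3*49)/g)/3 = -(71/C + (2/3 - 49/3)/g)/3 = -(71/C - 47/(3*g))/3 = -71/(3*C) + 47/(9*g))
1/(B(302, M(6)) - 20169) = 1/((-71/3/302 + (47/9)/5) - 20169) = 1/((-71/3*1/302 + (47/9)*(1/5)) - 20169) = 1/((-71/906 + 47/45) - 20169) = 1/(13129/13590 - 20169) = 1/(-274083581/13590) = -13590/274083581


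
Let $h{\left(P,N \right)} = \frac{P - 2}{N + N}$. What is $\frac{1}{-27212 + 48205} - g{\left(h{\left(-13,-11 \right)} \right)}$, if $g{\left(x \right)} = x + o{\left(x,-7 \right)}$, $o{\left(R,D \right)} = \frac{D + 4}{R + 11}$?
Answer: $- \frac{50440525}{118694422} \approx -0.42496$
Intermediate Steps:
$o{\left(R,D \right)} = \frac{4 + D}{11 + R}$
$h{\left(P,N \right)} = \frac{-2 + P}{2 N}$
$g{\left(x \right)} = x - \frac{3}{11 + x}$ ($g{\left(x \right)} = x + \frac{4 - 7}{11 + x} = x + \frac{1}{11 + x} \left(-3\right) = x - \frac{3}{11 + x}$)
$\frac{1}{-27212 + 48205} - g{\left(h{\left(-13,-11 \right)} \right)} = \frac{1}{-27212 + 48205} - \frac{-3 + \frac{-2 - 13}{2 \left(-11\right)} \left(11 + \frac{-2 - 13}{2 \left(-11\right)}\right)}{11 + \frac{-2 - 13}{2 \left(-11\right)}} = \frac{1}{20993} - \frac{-3 + \frac{1}{2} \left(- \frac{1}{11}\right) \left(-15\right) \left(11 + \frac{1}{2} \left(- \frac{1}{11}\right) \left(-15\right)\right)}{11 + \frac{1}{2} \left(- \frac{1}{11}\right) \left(-15\right)} = \frac{1}{20993} - \frac{-3 + \frac{15 \left(11 + \frac{15}{22}\right)}{22}}{11 + \frac{15}{22}} = \frac{1}{20993} - \frac{-3 + \frac{15}{22} \cdot \frac{257}{22}}{\frac{257}{22}} = \frac{1}{20993} - \frac{22 \left(-3 + \frac{3855}{484}\right)}{257} = \frac{1}{20993} - \frac{22}{257} \cdot \frac{2403}{484} = \frac{1}{20993} - \frac{2403}{5654} = - \frac{50440525}{118694422}$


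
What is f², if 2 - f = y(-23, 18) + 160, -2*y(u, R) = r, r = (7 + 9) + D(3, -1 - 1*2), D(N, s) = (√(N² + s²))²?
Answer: 19881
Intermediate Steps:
D(N, s) = N² + s²
r = 34 (r = (7 + 9) + (3² + (-1 - 1*2)²) = 16 + (9 + (-1 - 2)²) = 16 + (9 + (-3)²) = 16 + (9 + 9) = 16 + 18 = 34)
y(u, R) = -17 (y(u, R) = -½*34 = -17)
f = -141 (f = 2 - (-17 + 160) = 2 - 1*143 = 2 - 143 = -141)
f² = (-141)² = 19881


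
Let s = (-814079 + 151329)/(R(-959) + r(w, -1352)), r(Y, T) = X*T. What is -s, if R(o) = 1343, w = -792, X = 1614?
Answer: -132550/436157 ≈ -0.30390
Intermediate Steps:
r(Y, T) = 1614*T
s = 132550/436157 (s = (-814079 + 151329)/(1343 + 1614*(-1352)) = -662750/(1343 - 2182128) = -662750/(-2180785) = -662750*(-1/2180785) = 132550/436157 ≈ 0.30390)
-s = -1*132550/436157 = -132550/436157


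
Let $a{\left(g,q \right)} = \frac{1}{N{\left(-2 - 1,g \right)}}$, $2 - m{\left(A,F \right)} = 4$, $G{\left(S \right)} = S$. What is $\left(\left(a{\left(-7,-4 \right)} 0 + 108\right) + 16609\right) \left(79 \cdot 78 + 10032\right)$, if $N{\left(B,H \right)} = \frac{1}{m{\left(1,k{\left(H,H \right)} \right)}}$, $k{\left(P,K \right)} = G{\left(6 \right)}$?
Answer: $270715098$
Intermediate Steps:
$k{\left(P,K \right)} = 6$
$m{\left(A,F \right)} = -2$ ($m{\left(A,F \right)} = 2 - 4 = -2$)
$N{\left(B,H \right)} = - \frac{1}{2}$ ($N{\left(B,H \right)} = \frac{1}{-2} = - \frac{1}{2}$)
$a{\left(g,q \right)} = -2$ ($a{\left(g,q \right)} = \frac{1}{- \frac{1}{2}} = -2$)
$\left(\left(a{\left(-7,-4 \right)} 0 + 108\right) + 16609\right) \left(79 \cdot 78 + 10032\right) = \left(\left(\left(-2\right) 0 + 108\right) + 16609\right) \left(79 \cdot 78 + 10032\right) = \left(\left(0 + 108\right) + 16609\right) \left(6162 + 10032\right) = \left(108 + 16609\right) 16194 = 16717 \cdot 16194 = 270715098$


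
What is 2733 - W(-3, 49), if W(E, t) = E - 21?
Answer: 2757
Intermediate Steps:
W(E, t) = -21 + E
2733 - W(-3, 49) = 2733 - (-21 - 3) = 2733 - 1*(-24) = 2733 + 24 = 2757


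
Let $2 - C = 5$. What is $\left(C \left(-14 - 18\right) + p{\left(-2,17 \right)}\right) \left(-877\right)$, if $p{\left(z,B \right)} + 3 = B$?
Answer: $-96470$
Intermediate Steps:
$C = -3$ ($C = 2 - 5 = -3$)
$p{\left(z,B \right)} = -3 + B$
$\left(C \left(-14 - 18\right) + p{\left(-2,17 \right)}\right) \left(-877\right) = \left(- 3 \left(-14 - 18\right) + \left(-3 + 17\right)\right) \left(-877\right) = \left(\left(-3\right) \left(-32\right) + 14\right) \left(-877\right) = \left(96 + 14\right) \left(-877\right) = 110 \left(-877\right) = -96470$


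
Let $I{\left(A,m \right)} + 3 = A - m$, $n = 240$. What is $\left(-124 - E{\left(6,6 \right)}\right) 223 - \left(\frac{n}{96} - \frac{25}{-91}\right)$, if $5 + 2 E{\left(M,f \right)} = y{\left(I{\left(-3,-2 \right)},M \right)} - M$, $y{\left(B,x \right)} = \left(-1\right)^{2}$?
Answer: $- \frac{4830239}{182} \approx -26540.0$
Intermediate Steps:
$I{\left(A,m \right)} = -3 + A - m$ ($I{\left(A,m \right)} = -3 + \left(A - m\right) = -3 + A - m$)
$y{\left(B,x \right)} = 1$
$E{\left(M,f \right)} = -2 - \frac{M}{2}$ ($E{\left(M,f \right)} = - \frac{5}{2} + \frac{1 - M}{2} = - \frac{5}{2} - \left(- \frac{1}{2} + \frac{M}{2}\right) = -2 - \frac{M}{2}$)
$\left(-124 - E{\left(6,6 \right)}\right) 223 - \left(\frac{n}{96} - \frac{25}{-91}\right) = \left(-124 - \left(-2 - 3\right)\right) 223 - \left(\frac{240}{96} - \frac{25}{-91}\right) = \left(-124 - \left(-2 - 3\right)\right) 223 - \left(240 \cdot \frac{1}{96} - - \frac{25}{91}\right) = \left(-124 - -5\right) 223 - \left(\frac{5}{2} + \frac{25}{91}\right) = \left(-124 + 5\right) 223 - \frac{505}{182} = \left(-119\right) 223 - \frac{505}{182} = -26537 - \frac{505}{182} = - \frac{4830239}{182}$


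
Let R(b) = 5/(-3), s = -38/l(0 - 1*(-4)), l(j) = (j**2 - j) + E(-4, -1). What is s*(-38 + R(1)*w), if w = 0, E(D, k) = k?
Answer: 1444/11 ≈ 131.27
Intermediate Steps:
l(j) = -1 + j**2 - j (l(j) = (j**2 - j) - 1 = -1 + j**2 - j)
s = -38/11 (s = -38/(-1 + (0 - 1*(-4))**2 - (0 - 1*(-4))) = -38/(-1 + (0 + 4)**2 - (0 + 4)) = -38/(-1 + 4**2 - 1*4) = -38/(-1 + 16 - 4) = -38/11 ≈ -3.4545)
R(b) = -5/3 (R(b) = 5*(-1/3) = -5/3)
s*(-38 + R(1)*w) = -38*(-38 - 5/3*0)/11 = -38*(-38 + 0)/11 = -38/11*(-38) = 1444/11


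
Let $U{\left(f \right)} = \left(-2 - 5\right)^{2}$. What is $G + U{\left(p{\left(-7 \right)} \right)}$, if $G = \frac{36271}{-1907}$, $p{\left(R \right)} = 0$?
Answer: $\frac{57172}{1907} \approx 29.98$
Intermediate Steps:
$G = - \frac{36271}{1907}$ ($G = 36271 \left(- \frac{1}{1907}\right) = - \frac{36271}{1907} \approx -19.02$)
$U{\left(f \right)} = 49$ ($U{\left(f \right)} = \left(-7\right)^{2} = 49$)
$G + U{\left(p{\left(-7 \right)} \right)} = - \frac{36271}{1907} + 49 = \frac{57172}{1907}$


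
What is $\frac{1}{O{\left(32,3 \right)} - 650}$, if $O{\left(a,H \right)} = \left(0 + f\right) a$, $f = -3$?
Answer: $- \frac{1}{746} \approx -0.0013405$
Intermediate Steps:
$O{\left(a,H \right)} = - 3 a$ ($O{\left(a,H \right)} = \left(0 - 3\right) a = - 3 a$)
$\frac{1}{O{\left(32,3 \right)} - 650} = \frac{1}{\left(-3\right) 32 - 650} = \frac{1}{-96 - 650} = \frac{1}{-746} = - \frac{1}{746}$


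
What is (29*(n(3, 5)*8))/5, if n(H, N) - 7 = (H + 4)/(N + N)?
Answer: 8932/25 ≈ 357.28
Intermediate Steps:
n(H, N) = 7 + (4 + H)/(2*N) (n(H, N) = 7 + (H + 4)/(N + N) = 7 + (4 + H)/((2*N)) = 7 + (4 + H)*(1/(2*N)) = 7 + (4 + H)/(2*N))
(29*(n(3, 5)*8))/5 = (29*(((½)*(4 + 3 + 14*5)/5)*8))/5 = (29*(((½)*(⅕)*(4 + 3 + 70))*8))*(⅕) = (29*(((½)*(⅕)*77)*8))*(⅕) = (29*((77/10)*8))*(⅕) = (29*(308/5))*(⅕) = (8932/5)*(⅕) = 8932/25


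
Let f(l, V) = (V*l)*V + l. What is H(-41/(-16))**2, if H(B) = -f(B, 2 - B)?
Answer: 190909489/16777216 ≈ 11.379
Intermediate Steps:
f(l, V) = l + l*V**2 (f(l, V) = l*V**2 + l = l + l*V**2)
H(B) = -B*(1 + (2 - B)**2)
H(-41/(-16))**2 = (-(-41/(-16))*(1 + (-2 - 41/(-16))**2))**2 = (-(-41*(-1/16))*(1 + (-2 - 41*(-1/16))**2))**2 = (-1*41/16*(1 + (-2 + 41/16)**2))**2 = (-1*41/16*(1 + (9/16)**2))**2 = (-1*41/16*(1 + 81/256))**2 = (-1*41/16*337/256)**2 = (-13817/4096)**2 = 190909489/16777216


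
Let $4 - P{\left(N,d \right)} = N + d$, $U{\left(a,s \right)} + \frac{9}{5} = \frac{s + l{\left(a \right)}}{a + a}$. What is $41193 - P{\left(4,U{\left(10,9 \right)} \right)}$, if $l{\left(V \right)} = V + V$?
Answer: $\frac{823853}{20} \approx 41193.0$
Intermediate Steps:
$l{\left(V \right)} = 2 V$
$U{\left(a,s \right)} = - \frac{9}{5} + \frac{s + 2 a}{2 a}$ ($U{\left(a,s \right)} = - \frac{9}{5} + \frac{s + 2 a}{a + a} = - \frac{9}{5} + \frac{s + 2 a}{2 a}$)
$P{\left(N,d \right)} = 4 - N - d$ ($P{\left(N,d \right)} = 4 - \left(N + d\right) = 4 - N - d$)
$41193 - P{\left(4,U{\left(10,9 \right)} \right)} = 41193 - \left(4 - 4 - \left(- \frac{4}{5} + \frac{1}{2} \cdot 9 \cdot \frac{1}{10}\right)\right) = 41193 - \left(4 - 4 - \left(- \frac{4}{5} + \frac{9}{20}\right)\right) = 41193 - \left(4 - 4 - - \frac{7}{20}\right) = 41193 - \left(4 - 4 + \frac{7}{20}\right) = 41193 - \frac{7}{20} = \frac{823853}{20}$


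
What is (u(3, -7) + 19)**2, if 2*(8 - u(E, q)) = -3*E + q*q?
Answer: 49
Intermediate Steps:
u(E, q) = 8 - q**2/2 + 3*E/2 (u(E, q) = 8 - (-3*E + q*q)/2 = 8 - (-3*E + q**2)/2 = 8 - (q**2 - 3*E)/2 = 8 + (-q**2/2 + 3*E/2) = 8 - q**2/2 + 3*E/2)
(u(3, -7) + 19)**2 = ((8 - 1/2*(-7)**2 + (3/2)*3) + 19)**2 = ((8 - 1/2*49 + 9/2) + 19)**2 = ((8 - 49/2 + 9/2) + 19)**2 = (-12 + 19)**2 = 7**2 = 49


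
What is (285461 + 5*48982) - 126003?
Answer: 404368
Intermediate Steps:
(285461 + 5*48982) - 126003 = (285461 + 244910) - 126003 = 530371 - 126003 = 404368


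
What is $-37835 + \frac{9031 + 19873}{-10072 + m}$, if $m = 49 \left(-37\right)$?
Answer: $- \frac{449697879}{11885} \approx -37837.0$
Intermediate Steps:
$m = -1813$
$-37835 + \frac{9031 + 19873}{-10072 + m} = -37835 + \frac{9031 + 19873}{-10072 - 1813} = -37835 + \frac{28904}{-11885} = -37835 + 28904 \left(- \frac{1}{11885}\right) = -37835 - \frac{28904}{11885} = - \frac{449697879}{11885}$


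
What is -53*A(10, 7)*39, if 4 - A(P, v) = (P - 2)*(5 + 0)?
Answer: 74412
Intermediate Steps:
A(P, v) = 14 - 5*P (A(P, v) = 4 - (P - 2)*(5 + 0) = 4 - (-2 + P)*5 = 4 - (-10 + 5*P) = 4 + (10 - 5*P) = 14 - 5*P)
-53*A(10, 7)*39 = -53*(14 - 5*10)*39 = -53*(14 - 50)*39 = -53*(-36)*39 = 1908*39 = 74412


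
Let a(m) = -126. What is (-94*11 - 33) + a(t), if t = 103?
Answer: -1193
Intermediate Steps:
(-94*11 - 33) + a(t) = (-94*11 - 33) - 126 = (-1034 - 33) - 126 = -1067 - 126 = -1193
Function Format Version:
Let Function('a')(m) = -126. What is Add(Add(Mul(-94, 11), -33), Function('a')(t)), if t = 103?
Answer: -1193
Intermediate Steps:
Add(Add(Mul(-94, 11), -33), Function('a')(t)) = Add(Add(Mul(-94, 11), -33), -126) = Add(Add(-1034, -33), -126) = Add(-1067, -126) = -1193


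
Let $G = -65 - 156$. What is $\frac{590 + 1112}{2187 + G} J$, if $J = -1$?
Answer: $- \frac{851}{983} \approx -0.86572$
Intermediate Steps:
$G = -221$ ($G = -65 - 156 = -221$)
$\frac{590 + 1112}{2187 + G} J = \frac{590 + 1112}{2187 - 221} \left(-1\right) = \frac{1702}{1966} \left(-1\right) = 1702 \cdot \frac{1}{1966} \left(-1\right) = \frac{851}{983} \left(-1\right) = - \frac{851}{983}$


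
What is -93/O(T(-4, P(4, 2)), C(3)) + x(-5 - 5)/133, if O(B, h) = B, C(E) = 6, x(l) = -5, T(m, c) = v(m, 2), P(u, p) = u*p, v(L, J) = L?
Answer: 12349/532 ≈ 23.212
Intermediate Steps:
P(u, p) = p*u
T(m, c) = m
-93/O(T(-4, P(4, 2)), C(3)) + x(-5 - 5)/133 = -93/(-4) - 5/133 = -93*(-1/4) - 5*1/133 = 93/4 - 5/133 = 12349/532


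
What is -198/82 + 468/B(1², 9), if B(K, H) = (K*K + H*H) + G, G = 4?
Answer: 5337/1763 ≈ 3.0272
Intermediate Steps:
B(K, H) = 4 + H² + K² (B(K, H) = (K*K + H*H) + 4 = (K² + H²) + 4 = (H² + K²) + 4 = 4 + H² + K²)
-198/82 + 468/B(1², 9) = -198/82 + 468/(4 + 9² + (1²)²) = -198*1/82 + 468/(4 + 81 + 1²) = -99/41 + 468/(4 + 81 + 1) = -99/41 + 468/86 = -99/41 + 468*(1/86) = -99/41 + 234/43 = 5337/1763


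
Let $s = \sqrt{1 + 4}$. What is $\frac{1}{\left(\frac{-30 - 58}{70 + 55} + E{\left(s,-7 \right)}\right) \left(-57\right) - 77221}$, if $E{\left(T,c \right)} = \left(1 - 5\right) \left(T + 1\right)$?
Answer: $- \frac{1202388625}{92523196703881} - \frac{3562500 \sqrt{5}}{92523196703881} \approx -1.3082 \cdot 10^{-5}$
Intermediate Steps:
$s = \sqrt{5} \approx 2.2361$
$E{\left(T,c \right)} = -4 - 4 T$ ($E{\left(T,c \right)} = - 4 \left(1 + T\right) = -4 - 4 T$)
$\frac{1}{\left(\frac{-30 - 58}{70 + 55} + E{\left(s,-7 \right)}\right) \left(-57\right) - 77221} = \frac{1}{\left(\frac{-30 - 58}{70 + 55} - \left(4 + 4 \sqrt{5}\right)\right) \left(-57\right) - 77221} = \frac{1}{\left(- \frac{88}{125} - \left(4 + 4 \sqrt{5}\right)\right) \left(-57\right) - 77221} = \frac{1}{\left(- \frac{588}{125} - 4 \sqrt{5}\right) \left(-57\right) - 77221} = \frac{1}{\left(\frac{33516}{125} + 228 \sqrt{5}\right) - 77221} = \frac{1}{- \frac{9619109}{125} + 228 \sqrt{5}}$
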